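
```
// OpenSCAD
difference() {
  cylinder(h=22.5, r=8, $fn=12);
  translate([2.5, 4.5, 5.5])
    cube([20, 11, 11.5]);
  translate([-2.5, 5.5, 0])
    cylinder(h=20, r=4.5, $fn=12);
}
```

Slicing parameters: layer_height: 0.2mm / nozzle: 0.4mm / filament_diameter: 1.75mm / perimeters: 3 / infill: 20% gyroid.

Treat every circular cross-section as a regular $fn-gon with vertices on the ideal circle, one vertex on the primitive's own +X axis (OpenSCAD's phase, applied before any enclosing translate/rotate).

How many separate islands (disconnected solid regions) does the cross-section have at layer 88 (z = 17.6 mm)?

At z = 17.6 mm: the r=8 cylinder contributes a regular 12-gon of circumradius 8; the cube at (2.5, 4.5) does not reach this height (z outside [5.5, 17]); the cylinder at (-2.5, 5.5): section is a regular 12-gon, circumradius r=4.5; Taking the first minus the rest: starting from the r=8 cylinder, the r=4.5 cylinder at (-2.5, 5.5) partially overlaps it — only the 42.18 mm² overlap (of its 60.75 mm²) is removed, clipping the outline — 1 connected region. Overall, the cross-section is a single solid region. Island count = 1.

1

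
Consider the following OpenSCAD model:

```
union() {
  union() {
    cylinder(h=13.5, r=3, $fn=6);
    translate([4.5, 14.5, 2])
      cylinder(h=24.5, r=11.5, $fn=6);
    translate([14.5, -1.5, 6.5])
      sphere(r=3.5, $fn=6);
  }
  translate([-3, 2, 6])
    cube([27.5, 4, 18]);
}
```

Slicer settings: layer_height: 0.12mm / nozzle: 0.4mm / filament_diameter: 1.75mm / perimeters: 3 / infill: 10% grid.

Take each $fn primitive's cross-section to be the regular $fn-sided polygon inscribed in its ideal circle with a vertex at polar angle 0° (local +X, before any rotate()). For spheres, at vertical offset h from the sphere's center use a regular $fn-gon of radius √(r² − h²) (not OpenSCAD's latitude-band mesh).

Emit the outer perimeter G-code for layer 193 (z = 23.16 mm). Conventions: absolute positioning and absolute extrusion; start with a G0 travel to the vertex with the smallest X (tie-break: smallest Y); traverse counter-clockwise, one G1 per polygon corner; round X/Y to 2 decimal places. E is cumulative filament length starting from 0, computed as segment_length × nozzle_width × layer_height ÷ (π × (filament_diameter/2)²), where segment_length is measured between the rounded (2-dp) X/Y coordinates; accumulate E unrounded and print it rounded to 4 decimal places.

G0 X-7.00 Y14.50 Z23.16
G1 X-2.09 Y6.00 E0.1959
G1 X-3.00 Y6.00 E0.2141
G1 X-3.00 Y2.00 E0.2939
G1 X24.50 Y2.00 E0.8427
G1 X24.50 Y6.00 E0.9225
G1 X11.09 Y6.00 E1.1901
G1 X16.00 Y14.50 E1.3860
G1 X10.25 Y24.46 E1.6155
G1 X-1.25 Y24.46 E1.8450
G1 X-7.00 Y14.50 E2.0745

At z = 23.16 mm: the cylinder does not reach this height (z outside [0, 13.5]); the r=11.5 cylinder at (4.5, 14.5) gives a regular 6-gon of circumradius 11.5 (constant along its height); the sphere at (14.5, -1.5) does not reach this height (|z−center|=16.660 > r=3.5); Combining (union): only the r=11.5 cylinder at (4.5, 14.5) is present, so the union is just that shape — 1 connected region; the cube at (-3, 2) (footprint 27.5×4) is included at this height; Combining (union): the regions partially overlap (shared area 18.01 mm²), so overlapping operands fuse into one piece — 1 connected region. The outline is a single polygon with 10 vertices. Extrusion per mm of travel: 0.4 × 0.12 / (π × 0.875²) = 0.019956. Accumulating E over each segment gives final E = 2.0745.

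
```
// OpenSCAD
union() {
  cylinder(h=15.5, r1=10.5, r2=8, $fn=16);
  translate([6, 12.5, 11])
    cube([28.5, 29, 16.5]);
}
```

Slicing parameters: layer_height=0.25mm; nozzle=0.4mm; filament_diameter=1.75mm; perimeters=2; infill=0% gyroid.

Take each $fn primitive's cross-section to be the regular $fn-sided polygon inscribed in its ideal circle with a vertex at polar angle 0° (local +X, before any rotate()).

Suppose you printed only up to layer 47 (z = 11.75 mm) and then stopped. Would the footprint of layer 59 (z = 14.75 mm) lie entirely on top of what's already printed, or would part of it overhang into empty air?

Compare the two slices. At z = 11.75: the cone contributes a regular 16-gon of circumradius 8.605 (interpolated between r1=10.5 and r2=8 at t=0.758) (area = (16/2)·8.605²·sin(360°/16) = 226.68 mm²); the cube at (6, 12.5) is present — its section is the full 28.5×29 rectangle (area 826.50 mm²); Taking the union: the 2 present regions are separate (no shared area or edge), so areas and boundary lengths simply add and each stays a separate island — area = 1053.18 mm². At z = 14.75: the cone contributes a regular 16-gon of circumradius 8.121 (interpolated between r1=10.5 and r2=8 at t=0.952) (area = (16/2)·8.121²·sin(360°/16) = 201.90 mm²); the cube at (6, 12.5) (footprint 28.5×29) is included at this height (area 826.50 mm²); Combining (union): the 2 present regions are separate (no shared area or edge), so areas and boundary lengths simply add and each stays a separate island — area = 1028.40 mm². Checking containment: the cross-section at z = 14.75 is a subset of the cross-section at z = 11.75.

entirely on top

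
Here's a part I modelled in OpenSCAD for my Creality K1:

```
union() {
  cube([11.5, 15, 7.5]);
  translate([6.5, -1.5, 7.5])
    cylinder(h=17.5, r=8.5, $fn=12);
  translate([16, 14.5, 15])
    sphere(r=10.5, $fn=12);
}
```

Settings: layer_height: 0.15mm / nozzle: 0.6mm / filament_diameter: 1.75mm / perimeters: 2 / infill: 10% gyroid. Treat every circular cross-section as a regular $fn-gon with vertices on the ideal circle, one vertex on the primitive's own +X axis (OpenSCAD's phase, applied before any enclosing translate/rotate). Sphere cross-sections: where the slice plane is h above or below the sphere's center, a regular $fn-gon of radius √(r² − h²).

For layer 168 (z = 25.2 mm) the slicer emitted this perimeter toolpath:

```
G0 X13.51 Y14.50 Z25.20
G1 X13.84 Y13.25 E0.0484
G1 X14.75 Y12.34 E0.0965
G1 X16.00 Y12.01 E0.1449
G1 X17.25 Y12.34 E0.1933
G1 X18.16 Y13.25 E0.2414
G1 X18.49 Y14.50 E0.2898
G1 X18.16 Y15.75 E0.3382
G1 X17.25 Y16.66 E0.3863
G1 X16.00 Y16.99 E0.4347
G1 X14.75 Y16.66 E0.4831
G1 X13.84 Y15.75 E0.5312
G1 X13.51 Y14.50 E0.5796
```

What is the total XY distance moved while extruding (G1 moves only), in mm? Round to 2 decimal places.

15.49 mm

Sum the Euclidean lengths of each G1 segment: total = 15.49 mm.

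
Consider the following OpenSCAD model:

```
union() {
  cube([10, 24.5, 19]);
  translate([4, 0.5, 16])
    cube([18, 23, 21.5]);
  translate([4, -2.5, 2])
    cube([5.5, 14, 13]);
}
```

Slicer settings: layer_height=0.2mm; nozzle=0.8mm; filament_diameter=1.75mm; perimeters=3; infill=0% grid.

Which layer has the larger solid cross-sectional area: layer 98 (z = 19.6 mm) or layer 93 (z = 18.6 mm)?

Layer 98 (z = 19.6): the cube is absent (z outside [0, 19]); the cube at (4, 0.5) is present — its section is the full 18×23 rectangle (area 414.00 mm²); the cube at (4, -2.5) is absent (z outside [2, 15]); Taking the union: only the 18×23 cube at (4, 0.5) is present, so the union is just that shape — area = 414.00 mm². So its area = 414.00 mm². Layer 93 (z = 18.6): the cube (footprint 10×24.5) is included at this height (area 245.00 mm²); the cube at (4, 0.5) is present — its section is the full 18×23 rectangle (area 414.00 mm²); the cube at (4, -2.5) is not intersected at this z (z outside [2, 15]); Taking the union: the regions partially overlap — summed areas 659.00 mm² minus the doubly-counted overlap 138.00 mm² gives 521.00 mm² — area = 521.00 mm². So its area = 521.00 mm². Layer 93 is larger (521.00 vs 414.00 mm²).

layer 93 (z = 18.6 mm)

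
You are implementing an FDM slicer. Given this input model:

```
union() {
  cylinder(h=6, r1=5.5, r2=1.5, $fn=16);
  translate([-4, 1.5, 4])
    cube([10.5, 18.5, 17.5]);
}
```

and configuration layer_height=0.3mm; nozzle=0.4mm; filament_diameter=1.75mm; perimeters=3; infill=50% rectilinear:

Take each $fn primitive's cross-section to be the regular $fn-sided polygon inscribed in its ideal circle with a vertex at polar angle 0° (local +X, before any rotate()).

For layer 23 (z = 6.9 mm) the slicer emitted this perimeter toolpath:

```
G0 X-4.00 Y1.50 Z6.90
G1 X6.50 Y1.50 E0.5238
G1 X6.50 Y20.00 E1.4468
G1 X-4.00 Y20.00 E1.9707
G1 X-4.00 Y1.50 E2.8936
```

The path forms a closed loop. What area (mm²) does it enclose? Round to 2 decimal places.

194.25 mm²

Apply the shoelace formula to the sequence of (X, Y) vertices; enclosed area = 194.25 mm².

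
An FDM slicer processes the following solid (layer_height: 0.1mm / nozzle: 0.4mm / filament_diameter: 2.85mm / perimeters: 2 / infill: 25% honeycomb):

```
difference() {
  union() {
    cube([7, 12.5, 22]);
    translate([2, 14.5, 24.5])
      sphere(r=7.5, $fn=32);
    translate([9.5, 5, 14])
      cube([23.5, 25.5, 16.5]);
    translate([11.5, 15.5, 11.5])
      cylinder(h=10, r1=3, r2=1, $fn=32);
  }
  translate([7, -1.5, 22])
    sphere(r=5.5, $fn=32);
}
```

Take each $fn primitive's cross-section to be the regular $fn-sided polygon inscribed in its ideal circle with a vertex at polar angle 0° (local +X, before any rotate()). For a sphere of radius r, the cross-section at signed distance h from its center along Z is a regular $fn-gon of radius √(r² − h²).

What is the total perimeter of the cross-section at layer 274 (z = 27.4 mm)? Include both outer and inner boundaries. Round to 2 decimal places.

At z = 27.4 mm: the cube is absent (z outside [0, 22]); the r=7.5 sphere at (2, 14.5) slices to a regular 32-gon of circumradius 6.917 (√(r²−h²) with h=2.9 from center) (perimeter = 2·32·6.917·sin(180°/32) = 43.39 mm); the 23.5×25.5 cube at (9.5, 5) contributes its full rectangle (perimeter 98.00 mm); the cone at (11.5, 15.5) is not intersected at this z (z outside [11.5, 21.5]); Combining (union): the 2 present regions are separate (no shared area or edge), so areas and boundary lengths simply add and each stays a separate island — boundary = 141.39 mm; the r=5.5 sphere at (7, -1.5) contributes a regular 32-gon of circumradius √(5.5²−5.4²) = 1.044 (perimeter = 2·32·1.044·sin(180°/32) = 6.55 mm); After the difference (first − rest): starting from that combined region, the r=5.5 sphere at (7, -1.5) misses the remaining region (no effect) — boundary = 141.39 mm. Overall, the cross-section has 2 separate islands. Total boundary length (outer) = 141.39 mm.

141.39 mm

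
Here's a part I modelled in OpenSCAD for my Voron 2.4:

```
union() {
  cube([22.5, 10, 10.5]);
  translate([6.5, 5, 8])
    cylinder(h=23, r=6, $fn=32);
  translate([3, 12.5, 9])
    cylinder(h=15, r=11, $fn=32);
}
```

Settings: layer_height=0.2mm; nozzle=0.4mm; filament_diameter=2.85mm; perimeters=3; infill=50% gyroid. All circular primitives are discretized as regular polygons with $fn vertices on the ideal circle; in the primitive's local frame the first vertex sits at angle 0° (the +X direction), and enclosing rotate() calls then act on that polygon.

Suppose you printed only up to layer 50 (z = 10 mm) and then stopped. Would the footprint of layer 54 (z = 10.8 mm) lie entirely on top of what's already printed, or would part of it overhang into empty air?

entirely on top

Compare the two slices. At z = 10: the cube is present — its section is the full 22.5×10 rectangle (area 225.00 mm²); the r=6 cylinder at (6.5, 5) gives a regular 32-gon of circumradius 6 (constant along its height) (area = (32/2)·6.000²·sin(360°/32) = 112.37 mm²); the r=11 cylinder at (3, 12.5) gives a regular 32-gon of circumradius 11 (constant along its height) (area = (32/2)·11.000²·sin(360°/32) = 377.69 mm²); Taking the union: the regions partially overlap — summed areas 715.07 mm² minus the doubly-counted overlap 200.23 mm² gives 514.83 mm² — area = 514.83 mm². At z = 10.8: the cube is not intersected at this z (z outside [0, 10.5]); the r=6 cylinder at (6.5, 5) contributes a regular 32-gon of circumradius 6 (area = (32/2)·6.000²·sin(360°/32) = 112.37 mm²); the cylinder at (3, 12.5): section is a regular 32-gon, circumradius r=11 (area = (32/2)·11.000²·sin(360°/32) = 377.69 mm²); Combining (union): the regions partially overlap — summed areas 490.07 mm² minus the doubly-counted overlap 81.46 mm² gives 408.60 mm² — area = 408.60 mm². Checking containment: the cross-section at z = 10.8 is a subset of the cross-section at z = 10.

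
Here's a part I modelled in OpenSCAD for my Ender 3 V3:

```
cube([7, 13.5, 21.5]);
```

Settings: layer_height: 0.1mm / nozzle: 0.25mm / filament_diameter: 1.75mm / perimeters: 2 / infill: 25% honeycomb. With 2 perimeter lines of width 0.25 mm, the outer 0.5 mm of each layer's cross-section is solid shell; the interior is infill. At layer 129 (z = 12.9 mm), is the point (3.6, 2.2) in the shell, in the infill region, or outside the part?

At z = 12.9 mm: the cube (footprint 7×13.5) is included at this height. Overall, the cross-section is a single solid region. The nearest boundary edge runs (0.00, 0.00)→(7.00, 0.00); distance from the point to it = 2.20 mm. The point is inside the cross-section and 2.20 mm from the nearest boundary — more than the 0.5 mm shell width (2 × 0.25), so it's in the infill interior.

infill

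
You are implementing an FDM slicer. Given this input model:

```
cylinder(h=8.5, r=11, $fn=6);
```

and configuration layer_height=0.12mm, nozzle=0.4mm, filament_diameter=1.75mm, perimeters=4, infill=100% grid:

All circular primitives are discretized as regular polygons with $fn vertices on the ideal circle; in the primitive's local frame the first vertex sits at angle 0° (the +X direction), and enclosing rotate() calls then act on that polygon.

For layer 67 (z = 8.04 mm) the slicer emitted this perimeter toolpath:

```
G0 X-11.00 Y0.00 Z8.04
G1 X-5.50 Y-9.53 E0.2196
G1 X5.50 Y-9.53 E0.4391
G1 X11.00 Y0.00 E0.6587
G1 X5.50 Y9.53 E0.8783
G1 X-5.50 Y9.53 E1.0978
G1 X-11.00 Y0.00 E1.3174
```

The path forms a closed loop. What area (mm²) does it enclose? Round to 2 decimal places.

Apply the shoelace formula to the sequence of (X, Y) vertices; enclosed area = 314.49 mm².

314.49 mm²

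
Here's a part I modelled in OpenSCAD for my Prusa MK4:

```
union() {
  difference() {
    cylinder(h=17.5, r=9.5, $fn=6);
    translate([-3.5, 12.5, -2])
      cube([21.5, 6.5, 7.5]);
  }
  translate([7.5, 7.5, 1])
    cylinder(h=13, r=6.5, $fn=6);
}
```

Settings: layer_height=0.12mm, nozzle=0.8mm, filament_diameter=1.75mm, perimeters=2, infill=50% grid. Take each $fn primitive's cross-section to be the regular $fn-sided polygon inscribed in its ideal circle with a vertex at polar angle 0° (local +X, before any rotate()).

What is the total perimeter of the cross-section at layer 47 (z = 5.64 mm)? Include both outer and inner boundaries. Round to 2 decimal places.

At z = 5.64 mm: the r=9.5 cylinder contributes a regular 6-gon of circumradius 9.5 (perimeter = 2·6·9.500·sin(180°/6) = 57.00 mm); the cube at (-3.5, 12.5) is not intersected at this z (z outside [-2, 5.5]); Taking the first minus the rest: none of the subtracted shapes is present at this height, so the r=9.5 cylinder is unchanged — boundary = 57.00 mm; the cylinder at (7.5, 7.5): section is a regular 6-gon, circumradius r=6.5 (perimeter = 2·6·6.500·sin(180°/6) = 39.00 mm); Combining (union): the regions partially overlap (shared area 26.20 mm²), so the edge portions inside another operand are dropped and the merged outline is re-measured after clipping — boundary = 73.82 mm. Overall, the cross-section is a single solid region. Total boundary length (outer) = 73.82 mm.

73.82 mm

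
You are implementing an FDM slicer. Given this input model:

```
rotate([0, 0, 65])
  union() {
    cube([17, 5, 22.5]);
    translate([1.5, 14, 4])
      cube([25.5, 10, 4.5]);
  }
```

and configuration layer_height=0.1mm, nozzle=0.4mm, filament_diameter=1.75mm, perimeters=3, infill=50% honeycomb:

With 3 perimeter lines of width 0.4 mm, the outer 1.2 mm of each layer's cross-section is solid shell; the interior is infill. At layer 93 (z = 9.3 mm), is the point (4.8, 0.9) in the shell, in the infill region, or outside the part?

outside

At z = 9.3 mm: the cube is present — its section is the full 17×5 rectangle; the cube at (1.5, 14) does not reach this height (z outside [4, 8.5]); Merging all regions: only the 17×5 cube is present, so the union is just that shape — 1 connected region; (rotated 65° about Z; rotation is an isometry so areas/perimeters/island counts are preserved). Overall, the cross-section is a single solid region. Undo the 65° rotation: the query point maps to (2.844, -3.970) in the un-rotated model frame. The nearest boundary edge runs (0.00, 0.00)→(17.00, 0.00); distance from the point to it = 3.97 mm. The point is not inside any of the regions above, so it lies outside the cross-section (3.97 mm from the nearest boundary).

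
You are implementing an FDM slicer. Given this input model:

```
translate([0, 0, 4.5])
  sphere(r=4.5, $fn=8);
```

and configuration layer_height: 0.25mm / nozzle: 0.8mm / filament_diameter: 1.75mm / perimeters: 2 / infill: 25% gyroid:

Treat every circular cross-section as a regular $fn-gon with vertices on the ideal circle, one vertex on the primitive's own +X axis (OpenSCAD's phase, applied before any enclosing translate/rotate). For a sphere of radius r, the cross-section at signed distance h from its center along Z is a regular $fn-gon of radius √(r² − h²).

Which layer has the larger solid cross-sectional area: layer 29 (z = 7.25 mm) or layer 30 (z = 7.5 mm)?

Layer 29 (z = 7.25): the r=4.5 sphere contributes a regular 8-gon of circumradius √(4.5²−2.75²) = 3.562 (area = (8/2)·3.562²·sin(360°/8) = 35.89 mm²). So its area = 35.89 mm². Layer 30 (z = 7.5): the sphere: section is a regular 8-gon, circumradius = √(r²−h²) = √(4.5²−3²) = 3.354 (area = (8/2)·3.354²·sin(360°/8) = 31.82 mm²). So its area = 31.82 mm². Layer 29 is larger (35.89 vs 31.82 mm²).

layer 29 (z = 7.25 mm)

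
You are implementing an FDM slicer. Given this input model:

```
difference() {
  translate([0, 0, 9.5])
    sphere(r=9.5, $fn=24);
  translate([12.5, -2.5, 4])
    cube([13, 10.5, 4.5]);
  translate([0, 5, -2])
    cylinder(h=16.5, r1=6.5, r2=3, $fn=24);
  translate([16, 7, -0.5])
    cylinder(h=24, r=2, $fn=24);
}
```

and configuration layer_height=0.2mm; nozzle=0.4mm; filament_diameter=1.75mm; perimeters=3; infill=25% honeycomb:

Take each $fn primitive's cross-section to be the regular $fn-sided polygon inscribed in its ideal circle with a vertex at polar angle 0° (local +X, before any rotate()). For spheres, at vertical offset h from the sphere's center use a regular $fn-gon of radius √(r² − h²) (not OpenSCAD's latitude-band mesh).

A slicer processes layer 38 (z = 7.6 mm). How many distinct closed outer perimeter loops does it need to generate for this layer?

1

At z = 7.6 mm: the r=9.5 sphere contributes a regular 24-gon of circumradius √(9.5²−1.9²) = 9.308; the cube at (12.5, -2.5) (footprint 13×10.5) is included at this height; the cone at (0, 5): at t=0.582 of its height the radius interpolates to r₁+(r₂−r₁)t = 4.464, giving a regular 24-gon of that circumradius; the r=2 cylinder at (16, 7) contributes a regular 24-gon of circumradius 2; Taking the first minus the rest: starting from the r=9.5 sphere, the 13×10.5 cube at (12.5, -2.5) misses the remaining region (no effect); the cone at (0, 5) partially overlaps it — only the 61.44 mm² overlap (of its 61.88 mm²) is removed, clipping the outline; the r=2 cylinder at (16, 7) misses the remaining region (no effect) — 1 connected region. The result has 1 disconnected region.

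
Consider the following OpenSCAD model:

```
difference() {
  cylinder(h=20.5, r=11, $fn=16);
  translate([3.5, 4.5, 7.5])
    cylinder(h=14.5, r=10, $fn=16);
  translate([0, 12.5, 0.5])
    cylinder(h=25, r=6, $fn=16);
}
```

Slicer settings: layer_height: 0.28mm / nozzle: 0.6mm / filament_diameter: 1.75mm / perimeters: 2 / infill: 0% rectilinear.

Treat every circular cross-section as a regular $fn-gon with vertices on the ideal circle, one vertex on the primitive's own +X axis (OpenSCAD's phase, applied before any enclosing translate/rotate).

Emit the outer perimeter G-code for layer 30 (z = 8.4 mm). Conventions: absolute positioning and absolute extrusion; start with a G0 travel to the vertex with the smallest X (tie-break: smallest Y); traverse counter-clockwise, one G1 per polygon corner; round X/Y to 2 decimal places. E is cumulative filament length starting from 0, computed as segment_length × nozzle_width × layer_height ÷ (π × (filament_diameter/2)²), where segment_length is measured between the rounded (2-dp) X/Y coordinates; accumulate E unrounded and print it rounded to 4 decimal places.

G0 X-11.00 Y0.00 Z8.40
G1 X-10.16 Y-4.21 E0.2998
G1 X-7.78 Y-7.78 E0.5995
G1 X-4.21 Y-10.16 E0.8992
G1 X0.00 Y-11.00 E1.1991
G1 X4.21 Y-10.16 E1.4989
G1 X7.78 Y-7.78 E1.7986
G1 X10.16 Y-4.21 E2.0983
G1 X10.48 Y-2.63 E2.2109
G1 X7.33 Y-4.74 E2.4757
G1 X3.50 Y-5.50 E2.7484
G1 X-0.33 Y-4.74 E3.0211
G1 X-3.57 Y-2.57 E3.2935
G1 X-5.74 Y0.67 E3.5659
G1 X-6.50 Y4.50 E3.8386
G1 X-5.74 Y8.33 E4.1113
G1 X-5.01 Y9.41 E4.2024
G1 X-5.11 Y9.56 E4.2150
G1 X-7.78 Y7.78 E4.4391
G1 X-10.16 Y4.21 E4.7388
G1 X-11.00 Y0.00 E5.0386

At z = 8.4 mm: the r=11 cylinder contributes a regular 16-gon of circumradius 11; the cylinder at (3.5, 4.5): section is a regular 16-gon, circumradius r=10; the r=6 cylinder at (0, 12.5) gives a regular 16-gon of circumradius 6 (constant along its height); Subtracting the remaining from the first: starting from the r=11 cylinder, the r=10 cylinder at (3.5, 4.5) partially overlaps it — only the 219.82 mm² overlap (of its 306.15 mm²) is removed, clipping the outline; the r=6 cylinder at (0, 12.5) partially overlaps it — only the 0.04 mm² overlap (of its 110.21 mm²) is removed, clipping the outline — 1 connected region. The outline is a single polygon with 20 vertices. Extrusion per mm of travel: 0.6 × 0.28 / (π × 0.875²) = 0.069846. Accumulating E over each segment gives final E = 5.0386.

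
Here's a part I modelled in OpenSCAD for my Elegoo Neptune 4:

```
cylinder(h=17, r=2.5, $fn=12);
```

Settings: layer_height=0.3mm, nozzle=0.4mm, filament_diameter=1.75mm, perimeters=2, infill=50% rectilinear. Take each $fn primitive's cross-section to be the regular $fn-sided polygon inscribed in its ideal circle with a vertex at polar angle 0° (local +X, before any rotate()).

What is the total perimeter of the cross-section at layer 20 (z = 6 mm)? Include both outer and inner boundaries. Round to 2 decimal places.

15.53 mm

At z = 6 mm: the r=2.5 cylinder gives a regular 12-gon of circumradius 2.5 (constant along its height) (perimeter = 2·12·2.500·sin(180°/12) = 15.53 mm). Overall, the cross-section is a single solid region. Total boundary length (outer) = 15.53 mm.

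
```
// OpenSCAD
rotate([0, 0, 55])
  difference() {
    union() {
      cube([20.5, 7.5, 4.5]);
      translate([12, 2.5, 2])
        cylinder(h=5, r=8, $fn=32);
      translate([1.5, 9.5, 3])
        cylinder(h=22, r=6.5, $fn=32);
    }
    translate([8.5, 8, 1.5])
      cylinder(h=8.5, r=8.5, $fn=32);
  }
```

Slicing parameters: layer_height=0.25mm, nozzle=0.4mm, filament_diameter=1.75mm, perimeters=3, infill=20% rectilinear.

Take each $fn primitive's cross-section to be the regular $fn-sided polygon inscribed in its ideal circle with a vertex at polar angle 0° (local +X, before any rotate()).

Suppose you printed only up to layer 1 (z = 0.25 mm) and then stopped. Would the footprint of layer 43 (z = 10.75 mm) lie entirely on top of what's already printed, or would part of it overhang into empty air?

Compare the two slices. At z = 0.25: the cube (footprint 20.5×7.5) is included at this height (area 153.75 mm²); the cylinder at (12, 2.5) does not reach this height (z outside [2, 7]); the cylinder at (1.5, 9.5) does not reach this height (z outside [3, 25]); Combining (union): only the 20.5×7.5 cube is present, so the union is just that shape — area = 153.75 mm²; the cylinder at (8.5, 8) is not intersected at this z (z outside [1.5, 10]); Taking the first minus the rest: none of the subtracted shapes is present at this height, so the result so far is unchanged — area = 153.75 mm²; (whole slice rotated 55° about Z — lengths, areas and connectivity unchanged). At z = 10.75: the cube does not reach this height (z outside [0, 4.5]); the cylinder at (12, 2.5) does not reach this height (z outside [2, 7]); the r=6.5 cylinder at (1.5, 9.5) contributes a regular 32-gon of circumradius 6.5 (area = (32/2)·6.500²·sin(360°/32) = 131.88 mm²); Merging all regions: only the r=6.5 cylinder at (1.5, 9.5) is present, so the union is just that shape — area = 131.88 mm²; the cylinder at (8.5, 8) is absent (z outside [1.5, 10]); Subtracting the remaining from the first: none of the subtracted shapes is present at this height, so that combined region is unchanged — area = 131.88 mm²; (whole slice rotated 55° about Z — lengths, areas and connectivity unchanged). Checking containment: at z = 10.75 the cross-section extends beyond the z = 0.25 cross-section by about 105.03 mm².

part overhangs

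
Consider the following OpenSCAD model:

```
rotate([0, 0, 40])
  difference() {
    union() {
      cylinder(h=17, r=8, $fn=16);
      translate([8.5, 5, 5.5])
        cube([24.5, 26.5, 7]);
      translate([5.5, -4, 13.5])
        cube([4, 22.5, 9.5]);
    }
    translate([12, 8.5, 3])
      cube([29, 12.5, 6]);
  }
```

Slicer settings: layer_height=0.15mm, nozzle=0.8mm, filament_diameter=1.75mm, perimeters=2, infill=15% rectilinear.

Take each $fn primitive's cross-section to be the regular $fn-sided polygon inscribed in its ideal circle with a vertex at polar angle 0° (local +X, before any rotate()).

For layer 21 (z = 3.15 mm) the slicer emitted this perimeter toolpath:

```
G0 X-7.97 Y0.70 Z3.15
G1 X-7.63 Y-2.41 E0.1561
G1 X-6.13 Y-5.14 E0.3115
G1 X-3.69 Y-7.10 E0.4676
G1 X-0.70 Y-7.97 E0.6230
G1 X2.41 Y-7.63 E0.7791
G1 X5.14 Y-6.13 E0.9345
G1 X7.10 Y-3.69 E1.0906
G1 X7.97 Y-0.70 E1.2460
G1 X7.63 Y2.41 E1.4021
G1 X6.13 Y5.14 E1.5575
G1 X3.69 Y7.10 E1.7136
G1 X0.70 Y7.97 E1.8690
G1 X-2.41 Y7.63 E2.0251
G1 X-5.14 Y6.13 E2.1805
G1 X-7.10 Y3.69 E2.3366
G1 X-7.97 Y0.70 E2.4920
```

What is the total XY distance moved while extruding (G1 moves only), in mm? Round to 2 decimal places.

Sum the Euclidean lengths of each G1 segment: total = 49.95 mm.

49.95 mm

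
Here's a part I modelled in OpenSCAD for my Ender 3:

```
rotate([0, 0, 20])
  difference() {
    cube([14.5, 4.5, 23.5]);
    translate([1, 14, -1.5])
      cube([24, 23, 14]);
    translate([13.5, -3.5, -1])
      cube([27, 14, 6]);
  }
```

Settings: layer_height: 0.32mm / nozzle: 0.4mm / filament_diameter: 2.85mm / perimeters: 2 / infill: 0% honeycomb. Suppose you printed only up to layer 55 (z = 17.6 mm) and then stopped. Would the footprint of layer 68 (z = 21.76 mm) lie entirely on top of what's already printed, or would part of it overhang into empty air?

Compare the two slices. At z = 17.6: the cube is present — its section is the full 14.5×4.5 rectangle (area 65.25 mm²); the cube at (1, 14) does not reach this height (z outside [-1.5, 12.5]); the cube at (13.5, -3.5) is not intersected at this z (z outside [-1, 5]); Subtracting the remaining from the first: none of the subtracted shapes is present at this height, so the 14.5×4.5 cube is unchanged — area = 65.25 mm²; (rotated 20° about Z; rotation is an isometry so areas/perimeters/island counts are preserved). At z = 21.76: the cube (footprint 14.5×4.5) is included at this height (area 65.25 mm²); the cube at (1, 14) is absent (z outside [-1.5, 12.5]); the cube at (13.5, -3.5) is not intersected at this z (z outside [-1, 5]); After the difference (first − rest): none of the subtracted shapes is present at this height, so the 14.5×4.5 cube is unchanged — area = 65.25 mm²; (whole slice rotated 20° about Z — lengths, areas and connectivity unchanged). Checking containment: the cross-section at z = 21.76 is a subset of the cross-section at z = 17.6.

entirely on top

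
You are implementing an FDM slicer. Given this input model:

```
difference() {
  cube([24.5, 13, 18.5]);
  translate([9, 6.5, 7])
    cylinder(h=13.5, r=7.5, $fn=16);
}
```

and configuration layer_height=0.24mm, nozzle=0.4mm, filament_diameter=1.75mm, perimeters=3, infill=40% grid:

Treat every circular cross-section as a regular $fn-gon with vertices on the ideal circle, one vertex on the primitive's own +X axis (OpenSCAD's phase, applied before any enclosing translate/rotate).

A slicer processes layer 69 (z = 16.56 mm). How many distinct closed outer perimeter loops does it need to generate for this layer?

At z = 16.56 mm: the cube (footprint 24.5×13) is included at this height; the cylinder at (9, 6.5): section is a regular 16-gon, circumradius r=7.5; Taking the first minus the rest: starting from the 24.5×13 cube, the r=7.5 cylinder at (9, 6.5) partially overlaps it — only the 163.45 mm² overlap (of its 172.21 mm²) is removed, clipping the outline — 2 connected regions. The result has 2 disconnected regions.

2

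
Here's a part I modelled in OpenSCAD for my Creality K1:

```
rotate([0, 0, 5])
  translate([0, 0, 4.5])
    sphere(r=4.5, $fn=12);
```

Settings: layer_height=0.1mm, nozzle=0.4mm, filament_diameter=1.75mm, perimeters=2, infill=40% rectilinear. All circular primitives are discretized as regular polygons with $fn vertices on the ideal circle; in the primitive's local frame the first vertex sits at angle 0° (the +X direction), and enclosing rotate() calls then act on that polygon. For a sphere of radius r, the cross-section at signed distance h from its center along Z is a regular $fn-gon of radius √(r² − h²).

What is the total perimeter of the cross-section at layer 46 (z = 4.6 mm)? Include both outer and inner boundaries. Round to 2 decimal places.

At z = 4.6 mm: the r=4.5 sphere slices to a regular 12-gon of circumradius 4.499 (√(r²−h²) with h=0.1 from center) (perimeter = 2·12·4.499·sin(180°/12) = 27.95 mm); (rotated 5° about Z; rotation is an isometry so areas/perimeters/island counts are preserved). Overall, the cross-section is a single solid region. Total boundary length (outer) = 27.95 mm.

27.95 mm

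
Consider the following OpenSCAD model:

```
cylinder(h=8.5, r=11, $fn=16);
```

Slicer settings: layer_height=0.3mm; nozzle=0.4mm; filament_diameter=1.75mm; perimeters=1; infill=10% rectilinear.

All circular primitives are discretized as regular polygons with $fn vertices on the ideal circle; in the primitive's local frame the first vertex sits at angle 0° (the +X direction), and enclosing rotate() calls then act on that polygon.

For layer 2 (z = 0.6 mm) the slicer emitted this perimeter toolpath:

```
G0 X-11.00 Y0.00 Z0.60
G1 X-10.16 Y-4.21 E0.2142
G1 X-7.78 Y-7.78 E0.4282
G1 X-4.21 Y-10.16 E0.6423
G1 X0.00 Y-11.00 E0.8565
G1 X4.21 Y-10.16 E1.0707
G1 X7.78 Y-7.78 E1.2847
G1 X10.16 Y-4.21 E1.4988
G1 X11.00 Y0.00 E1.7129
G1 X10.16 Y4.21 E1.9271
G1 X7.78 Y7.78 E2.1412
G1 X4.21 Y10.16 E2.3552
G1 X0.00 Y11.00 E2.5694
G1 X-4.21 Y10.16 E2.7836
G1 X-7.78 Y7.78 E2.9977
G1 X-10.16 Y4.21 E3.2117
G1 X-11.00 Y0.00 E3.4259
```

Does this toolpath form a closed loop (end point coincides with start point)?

Start point (G0): (-11.00, 0.00). End point (last G1): the path returns to the start — closed.

yes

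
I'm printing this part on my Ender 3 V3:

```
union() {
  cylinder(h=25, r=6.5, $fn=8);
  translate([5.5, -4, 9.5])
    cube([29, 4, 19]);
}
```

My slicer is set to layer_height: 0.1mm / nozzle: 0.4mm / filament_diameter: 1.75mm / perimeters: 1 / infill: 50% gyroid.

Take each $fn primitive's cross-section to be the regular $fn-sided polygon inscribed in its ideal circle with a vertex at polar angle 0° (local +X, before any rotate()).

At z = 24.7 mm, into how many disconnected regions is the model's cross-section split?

At z = 24.7 mm: the r=6.5 cylinder gives a regular 8-gon of circumradius 6.5 (constant along its height); the 29×4 cube at (5.5, -4) contributes its full rectangle; Merging all regions: the regions partially overlap (shared area 1.21 mm²), so overlapping operands fuse into one piece — 1 connected region. The result has 1 disconnected region.

1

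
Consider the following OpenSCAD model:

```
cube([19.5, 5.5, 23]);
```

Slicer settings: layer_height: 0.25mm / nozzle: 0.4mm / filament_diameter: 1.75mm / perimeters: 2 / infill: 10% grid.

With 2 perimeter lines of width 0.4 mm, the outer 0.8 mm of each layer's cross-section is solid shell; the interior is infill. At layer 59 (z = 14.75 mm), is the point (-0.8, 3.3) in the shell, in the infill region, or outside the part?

At z = 14.75 mm: the cube is present — its section is the full 19.5×5.5 rectangle. Overall, the cross-section is a single solid region. The nearest boundary edge runs (0.00, 5.50)→(0.00, 0.00); distance from the point to it = 0.80 mm. The point is not inside any of the regions above, so it lies outside the cross-section (0.80 mm from the nearest boundary).

outside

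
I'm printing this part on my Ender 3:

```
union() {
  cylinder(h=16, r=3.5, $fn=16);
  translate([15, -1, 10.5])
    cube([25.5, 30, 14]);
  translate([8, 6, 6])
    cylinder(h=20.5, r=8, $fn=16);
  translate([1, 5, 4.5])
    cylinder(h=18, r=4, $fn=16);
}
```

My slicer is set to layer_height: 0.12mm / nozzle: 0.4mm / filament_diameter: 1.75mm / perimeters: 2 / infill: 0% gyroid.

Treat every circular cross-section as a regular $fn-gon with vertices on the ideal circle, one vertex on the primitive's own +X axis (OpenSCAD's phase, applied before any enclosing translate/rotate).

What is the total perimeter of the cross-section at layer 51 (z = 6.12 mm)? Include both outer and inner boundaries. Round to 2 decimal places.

61.39 mm

At z = 6.12 mm: the cylinder: section is a regular 16-gon, circumradius r=3.5 (perimeter = 2·16·3.500·sin(180°/16) = 21.85 mm); the cube at (15, -1) does not reach this height (z outside [10.5, 24.5]); the cylinder at (8, 6): section is a regular 16-gon, circumradius r=8 (perimeter = 2·16·8.000·sin(180°/16) = 49.94 mm); the r=4 cylinder at (1, 5) gives a regular 16-gon of circumradius 4 (constant along its height) (perimeter = 2·16·4.000·sin(180°/16) = 24.97 mm); Taking the union: the regions partially overlap (shared area 38.54 mm²), so the edge portions inside another operand are dropped and the merged outline is re-measured after clipping — boundary = 61.39 mm. Overall, the cross-section is a single solid region. Total boundary length (outer) = 61.39 mm.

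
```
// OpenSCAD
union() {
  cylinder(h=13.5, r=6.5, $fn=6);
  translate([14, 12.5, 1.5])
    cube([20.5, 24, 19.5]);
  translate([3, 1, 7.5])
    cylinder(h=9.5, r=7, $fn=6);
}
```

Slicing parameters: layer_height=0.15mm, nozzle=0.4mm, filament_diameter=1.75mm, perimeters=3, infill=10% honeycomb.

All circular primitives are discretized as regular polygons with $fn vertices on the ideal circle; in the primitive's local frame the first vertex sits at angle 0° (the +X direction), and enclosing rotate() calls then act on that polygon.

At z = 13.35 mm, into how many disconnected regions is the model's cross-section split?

2

At z = 13.35 mm: the r=6.5 cylinder gives a regular 6-gon of circumradius 6.5 (constant along its height); the 20.5×24 cube at (14, 12.5) contributes its full rectangle; the cylinder at (3, 1): section is a regular 6-gon, circumradius r=7; Combining (union): the regions partially overlap (shared area 78.92 mm²), so overlapping operands fuse into one piece — 2 connected regions. The result has 2 disconnected regions.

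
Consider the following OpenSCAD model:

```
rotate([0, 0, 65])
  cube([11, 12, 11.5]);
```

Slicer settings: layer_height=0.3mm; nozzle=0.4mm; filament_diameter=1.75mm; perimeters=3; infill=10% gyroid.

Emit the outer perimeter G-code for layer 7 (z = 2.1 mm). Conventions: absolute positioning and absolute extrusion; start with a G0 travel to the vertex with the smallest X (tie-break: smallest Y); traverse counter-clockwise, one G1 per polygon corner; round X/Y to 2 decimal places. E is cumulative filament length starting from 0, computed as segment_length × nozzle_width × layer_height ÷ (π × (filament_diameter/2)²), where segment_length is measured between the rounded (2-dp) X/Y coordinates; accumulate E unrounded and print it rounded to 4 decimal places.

G0 X-10.88 Y5.07 Z2.10
G1 X0.00 Y0.00 E0.5988
G1 X4.65 Y9.97 E1.1477
G1 X-6.23 Y15.04 E1.7465
G1 X-10.88 Y5.07 E2.2954

At z = 2.1 mm: the 11×12 cube contributes its full rectangle; (rotated 65° about Z; rotation is an isometry so areas/perimeters/island counts are preserved). The outline is a single polygon with 4 vertices. Extrusion per mm of travel: 0.4 × 0.3 / (π × 0.875²) = 0.049890. Accumulating E over each segment gives final E = 2.2954.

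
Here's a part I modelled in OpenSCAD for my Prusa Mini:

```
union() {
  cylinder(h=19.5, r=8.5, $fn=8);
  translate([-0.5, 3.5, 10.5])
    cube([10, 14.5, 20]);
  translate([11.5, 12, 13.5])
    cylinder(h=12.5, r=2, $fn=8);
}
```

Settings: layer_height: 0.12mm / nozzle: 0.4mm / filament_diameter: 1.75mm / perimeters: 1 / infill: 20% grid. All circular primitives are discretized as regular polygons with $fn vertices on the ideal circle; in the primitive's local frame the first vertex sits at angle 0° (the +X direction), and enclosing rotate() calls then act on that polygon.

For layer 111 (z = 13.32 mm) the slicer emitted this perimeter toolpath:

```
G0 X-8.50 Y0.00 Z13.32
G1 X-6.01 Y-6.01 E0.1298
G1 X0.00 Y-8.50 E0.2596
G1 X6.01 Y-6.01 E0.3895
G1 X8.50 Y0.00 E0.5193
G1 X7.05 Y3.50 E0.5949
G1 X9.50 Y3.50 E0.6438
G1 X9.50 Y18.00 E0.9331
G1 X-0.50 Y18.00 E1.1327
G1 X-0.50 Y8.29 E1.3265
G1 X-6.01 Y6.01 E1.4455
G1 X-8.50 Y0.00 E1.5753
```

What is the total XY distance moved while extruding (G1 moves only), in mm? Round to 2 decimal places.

78.94 mm

Sum the Euclidean lengths of each G1 segment: total = 78.94 mm.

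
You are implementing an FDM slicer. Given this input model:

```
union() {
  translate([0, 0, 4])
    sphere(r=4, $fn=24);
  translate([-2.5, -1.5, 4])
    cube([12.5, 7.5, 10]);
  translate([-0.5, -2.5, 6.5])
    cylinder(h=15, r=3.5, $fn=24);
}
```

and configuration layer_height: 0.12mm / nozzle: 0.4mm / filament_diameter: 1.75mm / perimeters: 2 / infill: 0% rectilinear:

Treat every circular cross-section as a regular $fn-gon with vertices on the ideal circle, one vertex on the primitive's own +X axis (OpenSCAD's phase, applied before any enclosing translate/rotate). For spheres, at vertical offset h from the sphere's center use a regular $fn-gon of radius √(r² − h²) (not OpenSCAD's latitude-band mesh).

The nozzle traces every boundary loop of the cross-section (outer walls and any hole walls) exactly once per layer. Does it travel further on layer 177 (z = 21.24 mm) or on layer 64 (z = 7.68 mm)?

Layer 177 (z = 21.24): the sphere does not reach this height (|z−center|=17.240 > r=4); the cube at (-2.5, -1.5) is not intersected at this z (z outside [4, 14]); the r=3.5 cylinder at (-0.5, -2.5) gives a regular 24-gon of circumradius 3.5 (constant along its height) (perimeter = 2·24·3.500·sin(180°/24) = 21.93 mm); Merging all regions: only the r=3.5 cylinder at (-0.5, -2.5) is present, so the union is just that shape — boundary = 21.93 mm. So its perimeter = 21.93 mm. Layer 64 (z = 7.68): the sphere: section is a regular 24-gon, circumradius = √(r²−h²) = √(4²−3.68²) = 1.568 (perimeter = 2·24·1.568·sin(180°/24) = 9.82 mm); the 12.5×7.5 cube at (-2.5, -1.5) contributes its full rectangle (perimeter 40.00 mm); the cylinder at (-0.5, -2.5): section is a regular 24-gon, circumradius r=3.5 (perimeter = 2·24·3.500·sin(180°/24) = 21.93 mm); Combining (union): the regions partially overlap (shared area 18.27 mm²), so the edge portions inside another operand are dropped and the merged outline is re-measured after clipping — boundary = 48.14 mm. So its perimeter = 48.14 mm. Layer 64 is larger (48.14 vs 21.93 mm).

layer 64 (z = 7.68 mm)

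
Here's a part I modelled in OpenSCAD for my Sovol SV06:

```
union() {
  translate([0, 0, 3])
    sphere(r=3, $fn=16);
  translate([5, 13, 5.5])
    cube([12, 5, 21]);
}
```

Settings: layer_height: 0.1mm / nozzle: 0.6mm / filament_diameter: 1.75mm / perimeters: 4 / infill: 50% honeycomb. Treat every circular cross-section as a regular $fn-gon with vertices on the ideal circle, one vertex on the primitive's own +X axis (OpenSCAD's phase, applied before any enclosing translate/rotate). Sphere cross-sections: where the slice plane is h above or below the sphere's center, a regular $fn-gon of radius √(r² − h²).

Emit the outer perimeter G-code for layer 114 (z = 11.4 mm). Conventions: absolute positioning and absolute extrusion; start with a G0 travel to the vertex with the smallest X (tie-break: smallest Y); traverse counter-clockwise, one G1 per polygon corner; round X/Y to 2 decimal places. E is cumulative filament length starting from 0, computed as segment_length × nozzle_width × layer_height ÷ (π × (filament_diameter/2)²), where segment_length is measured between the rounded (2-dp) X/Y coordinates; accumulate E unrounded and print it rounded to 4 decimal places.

G0 X5.00 Y13.00 Z11.40
G1 X17.00 Y13.00 E0.2993
G1 X17.00 Y18.00 E0.4241
G1 X5.00 Y18.00 E0.7234
G1 X5.00 Y13.00 E0.8481

At z = 11.4 mm: the sphere is absent (|z−center|=8.400 > r=3); the cube at (5, 13) is present — its section is the full 12×5 rectangle; Merging all regions: only the 12×5 cube at (5, 13) is present, so the union is just that shape — 1 connected region. The outline is a single polygon with 4 vertices. Extrusion per mm of travel: 0.6 × 0.1 / (π × 0.875²) = 0.024945. Accumulating E over each segment gives final E = 0.8481.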